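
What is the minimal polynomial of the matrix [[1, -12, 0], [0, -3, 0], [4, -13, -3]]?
m_A(x) = (x - 1)(x + 3)^2

The characteristic polynomial factors as (x - 1)(x + 3)^2. The minimal polynomial is ∏(x - λ)^{k_λ} where k_λ is the size of the largest Jordan block at λ.

For λ = -3: rank(A + 3I) = 2, and the largest Jordan block has size 2 (the smallest k with rank((A + 3I)^k) = rank((A + 3I)^(k+1))).
For λ = 1: rank(A - I) = 2, and the largest Jordan block has size 1 (the smallest k with rank((A - I)^k) = rank((A - I)^(k+1))).

So m_A(x) = (x - 1)(x + 3)^2.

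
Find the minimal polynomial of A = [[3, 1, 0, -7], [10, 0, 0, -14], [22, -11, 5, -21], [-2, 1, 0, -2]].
The characteristic polynomial factors as (x - 5)^2(x + 2)^2. The minimal polynomial is ∏(x - λ)^{k_λ} where k_λ is the size of the largest Jordan block at λ.

For λ = -2: rank(A + 2I) = 3, and the largest Jordan block has size 2 (the smallest k with rank((A + 2I)^k) = rank((A + 2I)^(k+1))).
For λ = 5: rank(A - 5I) = 2, and the largest Jordan block has size 1 (the smallest k with rank((A - 5I)^k) = rank((A - 5I)^(k+1))).

So m_A(x) = (x - 5)(x + 2)^2.

m_A(x) = (x - 5)(x + 2)^2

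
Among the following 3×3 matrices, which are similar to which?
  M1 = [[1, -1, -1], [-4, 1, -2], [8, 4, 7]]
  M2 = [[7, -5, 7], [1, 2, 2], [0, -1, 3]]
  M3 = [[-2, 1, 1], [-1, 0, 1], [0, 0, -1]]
3 classes: {M1}, {M2}, {M3}

Characteristic polynomials: χ_{M1} = (x - 3)^3, χ_{M2} = (x - 4)^3, χ_{M3} = (x + 1)^3.

{M1}: invariant factors x - 3, (x - 3)^2.

{M2}: invariant factors (x - 4)^3.

{M3}: invariant factors x + 1, (x + 1)^2.

Matrices are similar if and only if their invariant-factor lists agree; the partition into similarity classes is {M1}, {M2}, {M3}.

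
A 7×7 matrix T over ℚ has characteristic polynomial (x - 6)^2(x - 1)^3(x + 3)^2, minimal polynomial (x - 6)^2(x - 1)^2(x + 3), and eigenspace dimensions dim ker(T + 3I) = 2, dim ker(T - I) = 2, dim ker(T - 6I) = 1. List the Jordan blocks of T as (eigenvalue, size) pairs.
λ = -3: algebraic multiplicity 2 (exponent in χ_T), largest block size 1 (exponent in m_T), 2 blocks (geometric multiplicity). These force block sizes [1, 1].
λ = 1: algebraic multiplicity 3 (exponent in χ_T), largest block size 2 (exponent in m_T), 2 blocks (geometric multiplicity). These force block sizes [2, 1].
λ = 6: algebraic multiplicity 2 (exponent in χ_T), largest block size 2 (exponent in m_T), 1 block (geometric multiplicity). This forces block sizes [2].

Jordan blocks: (-3, 1), (-3, 1), (1, 2), (1, 1), (6, 2)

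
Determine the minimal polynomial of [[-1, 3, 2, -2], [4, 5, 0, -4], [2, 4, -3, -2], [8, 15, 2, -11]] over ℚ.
m_A(x) = (x + 1)(x + 3)^2

The characteristic polynomial factors as (x + 1)(x + 3)^3. The minimal polynomial is ∏(x - λ)^{k_λ} where k_λ is the size of the largest Jordan block at λ.

For λ = -3: rank(A + 3I) = 2, and the largest Jordan block has size 2 (the smallest k with rank((A + 3I)^k) = rank((A + 3I)^(k+1))).
For λ = -1: rank(A + I) = 3, and the largest Jordan block has size 1 (the smallest k with rank((A + I)^k) = rank((A + I)^(k+1))).

So m_A(x) = (x + 1)(x + 3)^2.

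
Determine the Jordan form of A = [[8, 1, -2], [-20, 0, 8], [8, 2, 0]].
The characteristic polynomial is det(xI - A) = (x - 4)(x - 2)^2, so the eigenvalues are 2 (algebraic multiplicity 2), 4 (algebraic multiplicity 1).

For λ = 2: rank(A - 2I) = 2, rank((A - 2I)^2) = 1. The eigenspace has dimension 3 - 2 = 1, so there is 1 Jordan block; the rank sequence gives block sizes [2].

For λ = 4: algebraic multiplicity 1 gives one 1×1 block.

Assembling the blocks gives the Jordan form J above.

J = [[2, 1, 0], [0, 2, 0], [0, 0, 4]]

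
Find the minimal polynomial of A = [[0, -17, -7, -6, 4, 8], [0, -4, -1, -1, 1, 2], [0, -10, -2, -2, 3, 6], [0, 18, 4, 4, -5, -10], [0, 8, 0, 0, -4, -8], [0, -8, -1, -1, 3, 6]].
The characteristic polynomial factors as x^6. The minimal polynomial is ∏(x - λ)^{k_λ} where k_λ is the size of the largest Jordan block at λ.

For λ = 0: rank(A) = 3, and the largest Jordan block has size 3 (the smallest k with rank(A^k) = rank(A^(k+1))).

So m_A(x) = x^3.

m_A(x) = x^3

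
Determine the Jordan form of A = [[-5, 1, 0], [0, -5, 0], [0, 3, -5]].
The characteristic polynomial is det(xI - A) = (x + 5)^3, so the eigenvalues are -5 (algebraic multiplicity 3).

For λ = -5: rank(A + 5I) = 1, rank((A + 5I)^2) = 0. The eigenspace has dimension 3 - 1 = 2, so there are 2 Jordan blocks; the rank sequence gives block sizes [2, 1].

Assembling the blocks gives the Jordan form J above.

J = [[-5, 1, 0], [0, -5, 0], [0, 0, -5]]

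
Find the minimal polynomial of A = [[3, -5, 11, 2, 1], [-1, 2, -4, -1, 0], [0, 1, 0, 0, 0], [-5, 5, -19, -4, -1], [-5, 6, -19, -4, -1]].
The characteristic polynomial factors as x^5. The minimal polynomial is ∏(x - λ)^{k_λ} where k_λ is the size of the largest Jordan block at λ.

For λ = 0: rank(A) = 3, and the largest Jordan block has size 3 (the smallest k with rank(A^k) = rank(A^(k+1))).

So m_A(x) = x^3.

m_A(x) = x^3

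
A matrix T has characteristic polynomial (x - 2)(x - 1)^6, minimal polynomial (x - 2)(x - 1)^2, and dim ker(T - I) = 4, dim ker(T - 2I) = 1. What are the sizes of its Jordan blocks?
λ = 1: algebraic multiplicity 6 (exponent in χ_T), largest block size 2 (exponent in m_T), 4 blocks (geometric multiplicity). These force block sizes [2, 2, 1, 1].
λ = 2: algebraic multiplicity 1 (exponent in χ_T), largest block size 1 (exponent in m_T), 1 block (geometric multiplicity). This forces block sizes [1].

Jordan blocks: (1, 2), (1, 2), (1, 1), (1, 1), (2, 1)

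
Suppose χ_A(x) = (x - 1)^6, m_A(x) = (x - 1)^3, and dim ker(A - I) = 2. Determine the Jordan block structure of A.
Jordan blocks: (1, 3), (1, 3)

λ = 1: algebraic multiplicity 6 (exponent in χ_A), largest block size 3 (exponent in m_A), 2 blocks (geometric multiplicity). These force block sizes [3, 3].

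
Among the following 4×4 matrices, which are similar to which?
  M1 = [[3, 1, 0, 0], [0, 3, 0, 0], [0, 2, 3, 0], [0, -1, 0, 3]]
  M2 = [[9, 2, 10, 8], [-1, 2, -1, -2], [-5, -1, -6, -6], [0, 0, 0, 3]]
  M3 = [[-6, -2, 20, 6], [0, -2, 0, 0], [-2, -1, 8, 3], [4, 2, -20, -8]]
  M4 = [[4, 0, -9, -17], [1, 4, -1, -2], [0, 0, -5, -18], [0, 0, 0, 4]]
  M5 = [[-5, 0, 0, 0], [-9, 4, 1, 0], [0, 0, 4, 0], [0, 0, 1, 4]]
5 classes: {M1}, {M2}, {M3}, {M4}, {M5}

Characteristic polynomials: χ_{M1} = (x - 3)^4, χ_{M2} = (x - 3)^3(x + 1), χ_{M3} = (x + 2)^4, χ_{M4} = (x - 4)^3(x + 5), χ_{M5} = (x - 4)^3(x + 5).

{M1}: invariant factors x - 3, x - 3, (x - 3)^2.

{M2}: invariant factors x - 3, (x - 3)^2(x + 1).

{M3}: invariant factors x + 2, x + 2, (x + 2)^2.

{M4}: invariant factors (x - 4)^3(x + 5).

{M5}: invariant factors x - 4, (x - 4)^2(x + 5).

Matrices are similar if and only if their invariant-factor lists agree; the partition into similarity classes is {M1}, {M2}, {M3}, {M4}, {M5}.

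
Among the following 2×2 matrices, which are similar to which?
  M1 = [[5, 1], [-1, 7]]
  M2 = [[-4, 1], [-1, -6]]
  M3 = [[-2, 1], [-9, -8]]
2 classes: {M1}, {M2, M3}

Characteristic polynomials: χ_{M1} = (x - 6)^2, χ_{M2} = (x + 5)^2, χ_{M3} = (x + 5)^2.

{M1}: invariant factors (x - 6)^2.

{M2, M3}: invariant factors (x + 5)^2.

Matrices are similar if and only if their invariant-factor lists agree; the partition into similarity classes is {M1}, {M2, M3}.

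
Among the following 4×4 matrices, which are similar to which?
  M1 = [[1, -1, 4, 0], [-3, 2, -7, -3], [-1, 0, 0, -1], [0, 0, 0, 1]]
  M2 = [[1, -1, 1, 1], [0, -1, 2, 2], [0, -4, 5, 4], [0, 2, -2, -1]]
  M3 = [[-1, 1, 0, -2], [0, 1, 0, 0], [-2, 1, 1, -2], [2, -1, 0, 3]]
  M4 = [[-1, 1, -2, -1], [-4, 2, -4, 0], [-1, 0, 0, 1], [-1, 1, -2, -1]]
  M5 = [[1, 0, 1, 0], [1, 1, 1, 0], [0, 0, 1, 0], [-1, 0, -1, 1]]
Characteristic polynomials: χ_{M1} = (x - 1)^4, χ_{M2} = (x - 1)^4, χ_{M3} = (x - 1)^4, χ_{M4} = x^4, χ_{M5} = (x - 1)^4.

{M1, M5}: invariant factors x - 1, (x - 1)^3.

{M2, M3}: invariant factors x - 1, x - 1, (x - 1)^2.

{M4}: invariant factors x^2, x^2.

Matrices are similar if and only if their invariant-factor lists agree; the partition into similarity classes is {M1, M5}, {M2, M3}, {M4}.

3 classes: {M1, M5}, {M2, M3}, {M4}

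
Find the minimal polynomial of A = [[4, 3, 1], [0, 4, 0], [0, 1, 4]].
m_A(x) = (x - 4)^3

The characteristic polynomial factors as (x - 4)^3. The minimal polynomial is ∏(x - λ)^{k_λ} where k_λ is the size of the largest Jordan block at λ.

For λ = 4: rank(A - 4I) = 2, and the largest Jordan block has size 3 (the smallest k with rank((A - 4I)^k) = rank((A - 4I)^(k+1))).

So m_A(x) = (x - 4)^3.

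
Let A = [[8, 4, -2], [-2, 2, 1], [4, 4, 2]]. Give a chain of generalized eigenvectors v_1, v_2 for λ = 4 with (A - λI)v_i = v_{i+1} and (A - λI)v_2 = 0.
v_1 = [[3, -1, 3]]^T, v_2 = [[2, -1, 2]]^T

We seek v_1 ∈ ker((A - 4I)^2) \ ker(A - 4I), then set v_{i+1} = (A - 4I) v_i.

One such chain is v_1 = [[3, -1, 3]]^T, v_2 = [[2, -1, 2]]^T. Check: (A - 4I) v_2 = [[0, 0, 0]]^T = 0.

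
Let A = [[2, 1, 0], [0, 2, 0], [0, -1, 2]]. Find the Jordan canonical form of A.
The characteristic polynomial is det(xI - A) = (x - 2)^3, so the eigenvalues are 2 (algebraic multiplicity 3).

For λ = 2: rank(A - 2I) = 1, rank((A - 2I)^2) = 0. The eigenspace has dimension 3 - 1 = 2, so there are 2 Jordan blocks; the rank sequence gives block sizes [2, 1].

Assembling the blocks gives the Jordan form J above.

J = [[2, 1, 0], [0, 2, 0], [0, 0, 2]]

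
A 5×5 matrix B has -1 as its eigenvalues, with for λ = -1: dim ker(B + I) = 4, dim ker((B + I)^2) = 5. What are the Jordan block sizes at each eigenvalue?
λ = -1: successive nullity increments [4, 1] count blocks of size ≥ k; block sizes are [2, 1, 1, 1].

Jordan blocks: (-1, 2), (-1, 1), (-1, 1), (-1, 1)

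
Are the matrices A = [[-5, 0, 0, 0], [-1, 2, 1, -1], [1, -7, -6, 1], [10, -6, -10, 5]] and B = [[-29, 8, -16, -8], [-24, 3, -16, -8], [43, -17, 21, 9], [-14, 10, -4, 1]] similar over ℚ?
Two matrices over a field are similar if and only if they have the same invariant factors.

Both A and B have characteristic polynomial (x - 3)^2(x + 5)^2 and minimal polynomial (x - 3)^2(x + 5). Computing further, both have invariant factors x + 5, (x - 3)^2(x + 5). Hence A and B are similar.

Yes.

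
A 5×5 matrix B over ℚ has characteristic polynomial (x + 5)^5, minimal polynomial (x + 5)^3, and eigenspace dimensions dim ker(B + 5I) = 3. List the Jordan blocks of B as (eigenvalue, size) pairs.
Jordan blocks: (-5, 3), (-5, 1), (-5, 1)

λ = -5: algebraic multiplicity 5 (exponent in χ_B), largest block size 3 (exponent in m_B), 3 blocks (geometric multiplicity). These force block sizes [3, 1, 1].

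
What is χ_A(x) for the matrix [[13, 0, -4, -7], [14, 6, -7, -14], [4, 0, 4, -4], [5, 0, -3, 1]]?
χ_A(x) = (x - 6)^4

xI - A = [[x - 13, 0, 4, 7], [-14, x - 6, 7, 14], [-4, 0, x - 4, 4], [-5, 0, 3, x - 1]].

Expanding det(xI - A) along the first row:
det(xI - A) = + (x - 13)·det([[x - 6, 7, 14], [0, x - 4, 4], [0, 3, x - 1]]) - (0)·det([[-14, 7, 14], [-4, x - 4, 4], [-5, 3, x - 1]]) + (4)·det([[-14, x - 6, 14], [-4, 0, 4], [-5, 0, x - 1]]) - (7)·det([[-14, x - 6, 7], [-4, 0, x - 4], [-5, 0, 3]]).

Evaluating gives χ_A(x) = x^4 - 24x^3 + 216x^2 - 864x + 1296 = (x - 6)^4.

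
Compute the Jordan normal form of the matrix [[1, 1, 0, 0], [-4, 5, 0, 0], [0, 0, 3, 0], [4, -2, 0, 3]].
J = [[3, 1, 0, 0], [0, 3, 0, 0], [0, 0, 3, 0], [0, 0, 0, 3]]

The characteristic polynomial is det(xI - A) = (x - 3)^4, so the eigenvalues are 3 (algebraic multiplicity 4).

For λ = 3: rank(A - 3I) = 1, rank((A - 3I)^2) = 0. The eigenspace has dimension 4 - 1 = 3, so there are 3 Jordan blocks; the rank sequence gives block sizes [2, 1, 1].

Assembling the blocks gives the Jordan form J above.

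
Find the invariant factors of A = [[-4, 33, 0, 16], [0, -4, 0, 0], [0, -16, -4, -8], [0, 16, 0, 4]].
The Jordan structure of A has elementary divisors (x + 4)^2, (x + 4), (x - 4). Arranging the block sizes at each eigenvalue in decreasing order and taking row products gives the invariant factors.

Invariant factors (smallest first, each dividing the next): x + 4, (x - 4)(x + 4)^2.

Check: the last factor (x - 4)(x + 4)^2 is the minimal polynomial, and the product (x - 4)(x + 4)^3 is the characteristic polynomial.

x + 4, (x - 4)(x + 4)^2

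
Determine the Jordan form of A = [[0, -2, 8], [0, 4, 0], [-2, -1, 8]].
J = [[4, 1, 0], [0, 4, 0], [0, 0, 4]]

The characteristic polynomial is det(xI - A) = (x - 4)^3, so the eigenvalues are 4 (algebraic multiplicity 3).

For λ = 4: rank(A - 4I) = 1, rank((A - 4I)^2) = 0. The eigenspace has dimension 3 - 1 = 2, so there are 2 Jordan blocks; the rank sequence gives block sizes [2, 1].

Assembling the blocks gives the Jordan form J above.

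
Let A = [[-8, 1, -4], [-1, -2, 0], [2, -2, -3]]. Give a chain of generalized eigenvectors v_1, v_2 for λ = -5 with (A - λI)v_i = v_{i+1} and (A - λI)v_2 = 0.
We seek v_1 ∈ ker((A + 5I)^2) \ ker(A + 5I), then set v_{i+1} = (A + 5I) v_i.

One such chain is v_1 = [[2, 1, -2]]^T, v_2 = [[3, 1, -2]]^T. Check: (A + 5I) v_2 = [[0, 0, 0]]^T = 0.

v_1 = [[2, 1, -2]]^T, v_2 = [[3, 1, -2]]^T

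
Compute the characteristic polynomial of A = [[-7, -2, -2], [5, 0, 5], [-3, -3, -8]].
xI - A = [[x + 7, 2, 2], [-5, x, -5], [3, 3, x + 8]].

Expanding det(xI - A) along the first row:
det(xI - A) = + (x + 7)·det([[x, -5], [3, x + 8]]) - (2)·det([[-5, -5], [3, x + 8]]) + (2)·det([[-5, x], [3, 3]]).

Evaluating gives χ_A(x) = x^3 + 15x^2 + 75x + 125 = (x + 5)^3.

χ_A(x) = (x + 5)^3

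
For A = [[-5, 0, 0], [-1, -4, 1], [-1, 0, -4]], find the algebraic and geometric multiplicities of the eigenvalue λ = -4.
algebraic multiplicity 2, geometric multiplicity 1

The characteristic polynomial is (x + 4)^2(x + 5), so the factor x + 4 appears with exponent 2: the algebraic multiplicity is 2.

rank(A + 4I) = 2, so the eigenspace has dimension 3 - 2 = 1: the geometric multiplicity is 1.

Since 1 < 2, A is not diagonalizable.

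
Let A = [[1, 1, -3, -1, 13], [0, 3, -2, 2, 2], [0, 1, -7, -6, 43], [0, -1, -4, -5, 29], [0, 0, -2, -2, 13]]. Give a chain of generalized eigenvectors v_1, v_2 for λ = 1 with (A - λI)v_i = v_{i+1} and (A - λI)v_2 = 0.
v_1 = [[0, 0, 0, 1, 0]]^T, v_2 = [[-1, 2, -6, -6, -2]]^T

We seek v_1 ∈ ker((A - I)^2) \ ker(A - I), then set v_{i+1} = (A - I) v_i.

One such chain is v_1 = [[0, 0, 0, 1, 0]]^T, v_2 = [[-1, 2, -6, -6, -2]]^T. Check: (A - I) v_2 = [[0, 0, 0, 0, 0]]^T = 0.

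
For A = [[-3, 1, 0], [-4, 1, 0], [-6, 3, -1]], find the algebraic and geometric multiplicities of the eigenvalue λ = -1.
The characteristic polynomial is (x + 1)^3, so the factor x + 1 appears with exponent 3: the algebraic multiplicity is 3.

rank(A + I) = 1, so the eigenspace has dimension 3 - 1 = 2: the geometric multiplicity is 2.

Since 2 < 3, A is not diagonalizable.

algebraic multiplicity 3, geometric multiplicity 2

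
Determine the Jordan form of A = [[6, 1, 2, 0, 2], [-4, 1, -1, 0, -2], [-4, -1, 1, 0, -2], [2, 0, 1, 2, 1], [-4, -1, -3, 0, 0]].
The characteristic polynomial is det(xI - A) = (x - 2)^5, so the eigenvalues are 2 (algebraic multiplicity 5).

For λ = 2: rank(A - 2I) = 3, rank((A - 2I)^2) = 1, rank((A - 2I)^3) = 0. The eigenspace has dimension 5 - 3 = 2, so there are 2 Jordan blocks; the rank sequence gives block sizes [3, 2].

Assembling the blocks gives the Jordan form J above.

J = [[2, 1, 0, 0, 0], [0, 2, 1, 0, 0], [0, 0, 2, 0, 0], [0, 0, 0, 2, 1], [0, 0, 0, 0, 2]]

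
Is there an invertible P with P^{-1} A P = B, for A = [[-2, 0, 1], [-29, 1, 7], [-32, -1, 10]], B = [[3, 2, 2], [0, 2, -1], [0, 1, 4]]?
No.

Both have characteristic polynomial (x - 3)^3, but the minimal polynomial of A is (x - 3)^3 while the minimal polynomial of B is (x - 3)^2. The minimal polynomial is a similarity invariant, so A and B are not similar.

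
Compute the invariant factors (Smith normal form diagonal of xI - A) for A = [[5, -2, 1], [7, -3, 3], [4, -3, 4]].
(x - 2)^3

The Jordan structure of A has elementary divisors (x - 2)^3. Arranging the block sizes at each eigenvalue in decreasing order and taking row products gives the invariant factors.

Invariant factors (smallest first, each dividing the next): (x - 2)^3.

Check: the last factor (x - 2)^3 is the minimal polynomial, and the product (x - 2)^3 is the characteristic polynomial.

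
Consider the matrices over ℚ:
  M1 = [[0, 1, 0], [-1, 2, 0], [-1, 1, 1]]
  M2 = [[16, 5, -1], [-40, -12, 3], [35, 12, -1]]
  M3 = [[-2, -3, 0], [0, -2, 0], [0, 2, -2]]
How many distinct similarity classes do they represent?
3 classes: {M1}, {M2}, {M3}

Characteristic polynomials: χ_{M1} = (x - 1)^3, χ_{M2} = (x - 1)^3, χ_{M3} = (x + 2)^3.

{M1}: invariant factors x - 1, (x - 1)^2.

{M2}: invariant factors (x - 1)^3.

{M3}: invariant factors x + 2, (x + 2)^2.

Matrices are similar if and only if their invariant-factor lists agree; the partition into similarity classes is {M1}, {M2}, {M3}.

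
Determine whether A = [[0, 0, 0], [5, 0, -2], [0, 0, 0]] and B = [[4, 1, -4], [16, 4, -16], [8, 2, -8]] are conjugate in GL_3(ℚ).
Two matrices over a field are similar if and only if they have the same invariant factors.

Both A and B have characteristic polynomial x^3 and minimal polynomial x^2. Computing further, both have invariant factors x, x^2. Hence A and B are similar.

Yes.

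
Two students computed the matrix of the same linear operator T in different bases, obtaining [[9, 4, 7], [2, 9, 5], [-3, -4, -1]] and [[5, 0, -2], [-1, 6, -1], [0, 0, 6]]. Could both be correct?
Two matrices over a field are similar if and only if they have the same invariant factors.

Both A and B have characteristic polynomial (x - 6)^2(x - 5) and minimal polynomial (x - 6)^2(x - 5). Computing further, both have invariant factors (x - 6)^2(x - 5). Hence A and B are similar.

Yes.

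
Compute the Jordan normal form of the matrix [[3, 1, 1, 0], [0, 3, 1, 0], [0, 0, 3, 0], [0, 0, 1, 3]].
J = [[3, 1, 0, 0], [0, 3, 1, 0], [0, 0, 3, 0], [0, 0, 0, 3]]

The characteristic polynomial is det(xI - A) = (x - 3)^4, so the eigenvalues are 3 (algebraic multiplicity 4).

For λ = 3: rank(A - 3I) = 2, rank((A - 3I)^2) = 1, rank((A - 3I)^3) = 0. The eigenspace has dimension 4 - 2 = 2, so there are 2 Jordan blocks; the rank sequence gives block sizes [3, 1].

Assembling the blocks gives the Jordan form J above.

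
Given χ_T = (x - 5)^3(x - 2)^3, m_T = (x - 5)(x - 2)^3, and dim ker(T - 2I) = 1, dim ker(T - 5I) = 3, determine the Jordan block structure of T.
Jordan blocks: (2, 3), (5, 1), (5, 1), (5, 1)

λ = 2: algebraic multiplicity 3 (exponent in χ_T), largest block size 3 (exponent in m_T), 1 block (geometric multiplicity). This forces block sizes [3].
λ = 5: algebraic multiplicity 3 (exponent in χ_T), largest block size 1 (exponent in m_T), 3 blocks (geometric multiplicity). These force block sizes [1, 1, 1].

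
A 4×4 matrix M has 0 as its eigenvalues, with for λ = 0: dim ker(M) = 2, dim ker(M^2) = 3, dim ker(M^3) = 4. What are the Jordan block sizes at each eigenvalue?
Jordan blocks: (0, 3), (0, 1)

λ = 0: successive nullity increments [2, 1, 1] count blocks of size ≥ k; block sizes are [3, 1].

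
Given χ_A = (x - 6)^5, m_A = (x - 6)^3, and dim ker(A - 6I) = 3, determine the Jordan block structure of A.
λ = 6: algebraic multiplicity 5 (exponent in χ_A), largest block size 3 (exponent in m_A), 3 blocks (geometric multiplicity). These force block sizes [3, 1, 1].

Jordan blocks: (6, 3), (6, 1), (6, 1)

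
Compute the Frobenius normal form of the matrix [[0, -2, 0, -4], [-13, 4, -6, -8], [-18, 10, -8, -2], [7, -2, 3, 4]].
The invariant factors of A (the non-unit diagonal entries of the Smith normal form of xI - A over ℚ[x]) are x^2 + 2, x^2 + 2, each dividing the next. The characteristic polynomial is their product, (x^2 + 2)^2.

The rational canonical form is the block-diagonal matrix of companion matrices C(f_i):
R = [[0, -2, 0, 0], [1, 0, 0, 0], [0, 0, 0, -2], [0, 0, 1, 0]].

Note the characteristic polynomial does not split into linear factors over ℚ, so A has no Jordan form over ℚ; the rational canonical form exists over any field.

R = [[0, -2, 0, 0], [1, 0, 0, 0], [0, 0, 0, -2], [0, 0, 1, 0]]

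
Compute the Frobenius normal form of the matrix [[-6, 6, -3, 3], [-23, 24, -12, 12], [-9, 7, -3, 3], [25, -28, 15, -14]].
R = [[0, 0, 0, 3], [1, 0, 0, 0], [0, 1, 0, -3], [0, 0, 1, 1]]

The invariant factors of A (the non-unit diagonal entries of the Smith normal form of xI - A over ℚ[x]) are (x - 1)(x^3 + 3x + 3), each dividing the next. The characteristic polynomial is their product, (x - 1)(x^3 + 3x + 3).

The rational canonical form is the block-diagonal matrix of companion matrices C(f_i):
R = [[0, 0, 0, 3], [1, 0, 0, 0], [0, 1, 0, -3], [0, 0, 1, 1]].

Note the characteristic polynomial does not split into linear factors over ℚ, so A has no Jordan form over ℚ; the rational canonical form exists over any field.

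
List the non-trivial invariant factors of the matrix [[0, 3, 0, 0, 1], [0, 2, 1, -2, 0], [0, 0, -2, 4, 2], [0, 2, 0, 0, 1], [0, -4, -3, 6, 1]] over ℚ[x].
The Jordan structure of A has elementary divisors x^3, x, (x - 1). Arranging the block sizes at each eigenvalue in decreasing order and taking row products gives the invariant factors.

Invariant factors (smallest first, each dividing the next): x, x^3(x - 1).

Check: the last factor x^3(x - 1) is the minimal polynomial, and the product x^4(x - 1) is the characteristic polynomial.

x, x^3(x - 1)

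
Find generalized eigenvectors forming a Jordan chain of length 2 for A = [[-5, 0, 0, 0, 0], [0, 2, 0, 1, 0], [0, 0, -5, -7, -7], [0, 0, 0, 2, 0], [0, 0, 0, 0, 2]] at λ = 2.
We seek v_1 ∈ ker((A - 2I)^2) \ ker(A - 2I), then set v_{i+1} = (A - 2I) v_i.

One such chain is v_1 = [[0, 0, -1, 1, 0]]^T, v_2 = [[0, 1, 0, 0, 0]]^T. Check: (A - 2I) v_2 = [[0, 0, 0, 0, 0]]^T = 0.

v_1 = [[0, 0, -1, 1, 0]]^T, v_2 = [[0, 1, 0, 0, 0]]^T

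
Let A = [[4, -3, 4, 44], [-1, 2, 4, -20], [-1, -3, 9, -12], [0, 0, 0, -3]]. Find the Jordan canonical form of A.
J = [[-3, 0, 0, 0], [0, 5, 1, 0], [0, 0, 5, 0], [0, 0, 0, 5]]

The characteristic polynomial is det(xI - A) = (x - 5)^3(x + 3), so the eigenvalues are -3 (algebraic multiplicity 1), 5 (algebraic multiplicity 3).

For λ = -3: algebraic multiplicity 1 gives one 1×1 block.

For λ = 5: rank(A - 5I) = 2, rank((A - 5I)^2) = 1. The eigenspace has dimension 4 - 2 = 2, so there are 2 Jordan blocks; the rank sequence gives block sizes [2, 1].

Assembling the blocks gives the Jordan form J above.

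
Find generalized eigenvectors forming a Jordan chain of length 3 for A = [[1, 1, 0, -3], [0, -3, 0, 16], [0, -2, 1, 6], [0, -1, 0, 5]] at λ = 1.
v_1 = [[0, 3, 0, 1]]^T, v_2 = [[0, 4, 0, 1]]^T, v_3 = [[1, 0, -2, 0]]^T

We seek v_1 ∈ ker((A - I)^3) \ ker((A - I)^2), then set v_{i+1} = (A - I) v_i.

One such chain is v_1 = [[0, 3, 0, 1]]^T, v_2 = [[0, 4, 0, 1]]^T, v_3 = [[1, 0, -2, 0]]^T. Check: (A - I) v_3 = [[0, 0, 0, 0]]^T = 0.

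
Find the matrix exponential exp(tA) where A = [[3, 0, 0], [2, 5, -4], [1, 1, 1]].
e^{tA} = [[e^{3*t}, 0, 0], [2*t*e^{3*t}, (2*t + 1)*e^{3*t}, -4*t*e^{3*t}], [t*e^{3*t}, t*e^{3*t}, (1 - 2*t)*e^{3*t}]]

A has Jordan form J = [[3, 1, 0], [0, 3, 0], [0, 0, 3]] with A = PJP^{-1}, so e^{tA} = P e^{tJ} P^{-1}.

For a Jordan block J_k(λ), e^{tJ_k(λ)} = e^{λt} · (I + tN + t^2 N^2/2! + ... + t^{k-1} N^{k-1}/(k-1)!) where N is the nilpotent superdiagonal part.

Assembling the blocks and conjugating back gives the entries of e^{tA} as shown above.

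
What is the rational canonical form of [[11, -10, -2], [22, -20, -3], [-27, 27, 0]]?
R = [[0, 0, -27], [1, 0, -27], [0, 1, -9]]

The invariant factors of A (the non-unit diagonal entries of the Smith normal form of xI - A over ℚ[x]) are (x + 3)^3, each dividing the next. The characteristic polynomial is their product, (x + 3)^3.

The rational canonical form is the block-diagonal matrix of companion matrices C(f_i):
R = [[0, 0, -27], [1, 0, -27], [0, 1, -9]].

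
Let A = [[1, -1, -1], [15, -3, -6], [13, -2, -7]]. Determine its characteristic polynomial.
χ_A(x) = (x + 3)^3

xI - A = [[x - 1, 1, 1], [-15, x + 3, 6], [-13, 2, x + 7]].

Expanding det(xI - A) along the first row:
det(xI - A) = + (x - 1)·det([[x + 3, 6], [2, x + 7]]) - (1)·det([[-15, 6], [-13, x + 7]]) + (1)·det([[-15, x + 3], [-13, 2]]).

Evaluating gives χ_A(x) = x^3 + 9x^2 + 27x + 27 = (x + 3)^3.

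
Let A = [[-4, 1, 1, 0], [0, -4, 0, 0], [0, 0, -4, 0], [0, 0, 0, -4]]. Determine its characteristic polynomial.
xI - A = [[x + 4, -1, -1, 0], [0, x + 4, 0, 0], [0, 0, x + 4, 0], [0, 0, 0, x + 4]].

Expanding det(xI - A) along the first row:
det(xI - A) = + (x + 4)·det([[x + 4, 0, 0], [0, x + 4, 0], [0, 0, x + 4]]) - (-1)·det([[0, 0, 0], [0, x + 4, 0], [0, 0, x + 4]]) + (-1)·det([[0, x + 4, 0], [0, 0, 0], [0, 0, x + 4]]) - (0)·det([[0, x + 4, 0], [0, 0, x + 4], [0, 0, 0]]).

Evaluating gives χ_A(x) = x^4 + 16x^3 + 96x^2 + 256x + 256 = (x + 4)^4.

χ_A(x) = (x + 4)^4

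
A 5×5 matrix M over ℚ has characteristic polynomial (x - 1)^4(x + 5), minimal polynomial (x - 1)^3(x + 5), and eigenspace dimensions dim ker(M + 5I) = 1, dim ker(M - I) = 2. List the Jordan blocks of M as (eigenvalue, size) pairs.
Jordan blocks: (-5, 1), (1, 3), (1, 1)

λ = -5: algebraic multiplicity 1 (exponent in χ_M), largest block size 1 (exponent in m_M), 1 block (geometric multiplicity). This forces block sizes [1].
λ = 1: algebraic multiplicity 4 (exponent in χ_M), largest block size 3 (exponent in m_M), 2 blocks (geometric multiplicity). These force block sizes [3, 1].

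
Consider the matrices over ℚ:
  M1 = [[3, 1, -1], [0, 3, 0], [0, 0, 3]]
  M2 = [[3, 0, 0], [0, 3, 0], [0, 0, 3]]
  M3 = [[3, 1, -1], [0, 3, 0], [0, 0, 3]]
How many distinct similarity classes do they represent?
Characteristic polynomials: χ_{M1} = (x - 3)^3, χ_{M2} = (x - 3)^3, χ_{M3} = (x - 3)^3.

{M1, M3}: invariant factors x - 3, (x - 3)^2.

{M2}: invariant factors x - 3, x - 3, x - 3.

Matrices are similar if and only if their invariant-factor lists agree; the partition into similarity classes is {M1, M3}, {M2}.

2 classes: {M1, M3}, {M2}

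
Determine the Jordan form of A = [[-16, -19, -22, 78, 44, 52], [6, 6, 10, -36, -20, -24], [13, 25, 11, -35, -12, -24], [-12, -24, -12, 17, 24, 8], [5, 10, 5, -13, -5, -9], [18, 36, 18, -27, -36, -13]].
The characteristic polynomial is det(xI - A) = (x - 5)^2(x + 1)^2(x + 4)^2, so the eigenvalues are -4 (algebraic multiplicity 2), -1 (algebraic multiplicity 2), 5 (algebraic multiplicity 2).

For λ = -4: rank(A + 4I) = 5, rank((A + 4I)^2) = 4. The eigenspace has dimension 6 - 5 = 1, so there is 1 Jordan block; the rank sequence gives block sizes [2].

For λ = -1: rank(A + I) = 5, rank((A + I)^2) = 4. The eigenspace has dimension 6 - 5 = 1, so there is 1 Jordan block; the rank sequence gives block sizes [2].

For λ = 5: rank(A - 5I) = 5, rank((A - 5I)^2) = 4. The eigenspace has dimension 6 - 5 = 1, so there is 1 Jordan block; the rank sequence gives block sizes [2].

Assembling the blocks gives the Jordan form J above.

J = [[-4, 1, 0, 0, 0, 0], [0, -4, 0, 0, 0, 0], [0, 0, -1, 1, 0, 0], [0, 0, 0, -1, 0, 0], [0, 0, 0, 0, 5, 1], [0, 0, 0, 0, 0, 5]]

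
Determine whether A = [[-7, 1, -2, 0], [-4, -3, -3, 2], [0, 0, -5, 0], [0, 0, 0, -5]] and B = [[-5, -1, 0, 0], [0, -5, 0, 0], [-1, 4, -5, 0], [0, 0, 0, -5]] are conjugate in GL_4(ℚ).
Two matrices over a field are similar if and only if they have the same invariant factors.

Both A and B have characteristic polynomial (x + 5)^4 and minimal polynomial (x + 5)^3. Computing further, both have invariant factors x + 5, (x + 5)^3. Hence A and B are similar.

Yes.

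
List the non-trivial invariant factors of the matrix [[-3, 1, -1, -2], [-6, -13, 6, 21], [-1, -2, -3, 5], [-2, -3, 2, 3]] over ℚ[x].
(x + 4)^2, (x + 4)^2

The Jordan structure of A has elementary divisors (x + 4)^2, (x + 4)^2. Arranging the block sizes at each eigenvalue in decreasing order and taking row products gives the invariant factors.

Invariant factors (smallest first, each dividing the next): (x + 4)^2, (x + 4)^2.

Check: the last factor (x + 4)^2 is the minimal polynomial, and the product (x + 4)^4 is the characteristic polynomial.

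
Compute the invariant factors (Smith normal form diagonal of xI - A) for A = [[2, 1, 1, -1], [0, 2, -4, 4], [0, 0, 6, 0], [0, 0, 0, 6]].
The Jordan structure of A has elementary divisors (x - 2)^2, (x - 6), (x - 6). Arranging the block sizes at each eigenvalue in decreasing order and taking row products gives the invariant factors.

Invariant factors (smallest first, each dividing the next): x - 6, (x - 6)(x - 2)^2.

Check: the last factor (x - 6)(x - 2)^2 is the minimal polynomial, and the product (x - 6)^2(x - 2)^2 is the characteristic polynomial.

x - 6, (x - 6)(x - 2)^2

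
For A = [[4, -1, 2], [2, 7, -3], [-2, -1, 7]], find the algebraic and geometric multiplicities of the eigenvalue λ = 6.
The characteristic polynomial is (x - 6)^3, so the factor x - 6 appears with exponent 3: the algebraic multiplicity is 3.

rank(A - 6I) = 2, so the eigenspace has dimension 3 - 2 = 1: the geometric multiplicity is 1.

Since 1 < 3, A is not diagonalizable.

algebraic multiplicity 3, geometric multiplicity 1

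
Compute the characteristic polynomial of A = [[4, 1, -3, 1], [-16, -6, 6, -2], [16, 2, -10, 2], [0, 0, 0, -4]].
χ_A(x) = (x + 4)^4

xI - A = [[x - 4, -1, 3, -1], [16, x + 6, -6, 2], [-16, -2, x + 10, -2], [0, 0, 0, x + 4]].

Expanding det(xI - A) along the first row:
det(xI - A) = + (x - 4)·det([[x + 6, -6, 2], [-2, x + 10, -2], [0, 0, x + 4]]) - (-1)·det([[16, -6, 2], [-16, x + 10, -2], [0, 0, x + 4]]) + (3)·det([[16, x + 6, 2], [-16, -2, -2], [0, 0, x + 4]]) - (-1)·det([[16, x + 6, -6], [-16, -2, x + 10], [0, 0, 0]]).

Evaluating gives χ_A(x) = x^4 + 16x^3 + 96x^2 + 256x + 256 = (x + 4)^4.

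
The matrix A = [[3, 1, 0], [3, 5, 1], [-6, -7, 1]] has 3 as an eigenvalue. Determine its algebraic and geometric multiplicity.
The characteristic polynomial is (x - 3)^3, so the factor x - 3 appears with exponent 3: the algebraic multiplicity is 3.

rank(A - 3I) = 2, so the eigenspace has dimension 3 - 2 = 1: the geometric multiplicity is 1.

Since 1 < 3, A is not diagonalizable.

algebraic multiplicity 3, geometric multiplicity 1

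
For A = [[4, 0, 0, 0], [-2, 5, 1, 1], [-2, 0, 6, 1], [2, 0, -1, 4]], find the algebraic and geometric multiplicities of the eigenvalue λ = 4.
The characteristic polynomial is (x - 5)^3(x - 4), so the factor x - 4 appears with exponent 1: the algebraic multiplicity is 1.

rank(A - 4I) = 3, so the eigenspace has dimension 4 - 3 = 1: the geometric multiplicity is 1.

algebraic multiplicity 1, geometric multiplicity 1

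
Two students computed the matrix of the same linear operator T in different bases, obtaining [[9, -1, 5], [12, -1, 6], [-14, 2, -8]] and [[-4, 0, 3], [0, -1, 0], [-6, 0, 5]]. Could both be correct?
No.

Both have characteristic polynomial (x - 2)(x + 1)^2, but the minimal polynomial of A is (x - 2)(x + 1)^2 while the minimal polynomial of B is (x - 2)(x + 1). The minimal polynomial is a similarity invariant, so A and B are not similar.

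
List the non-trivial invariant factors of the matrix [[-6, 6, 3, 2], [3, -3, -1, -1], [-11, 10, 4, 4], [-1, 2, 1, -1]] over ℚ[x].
(x + 1)^3(x + 3)

The Jordan structure of A has elementary divisors (x + 3), (x + 1)^3. Arranging the block sizes at each eigenvalue in decreasing order and taking row products gives the invariant factors.

Invariant factors (smallest first, each dividing the next): (x + 1)^3(x + 3).

Check: the last factor (x + 1)^3(x + 3) is the minimal polynomial, and the product (x + 1)^3(x + 3) is the characteristic polynomial.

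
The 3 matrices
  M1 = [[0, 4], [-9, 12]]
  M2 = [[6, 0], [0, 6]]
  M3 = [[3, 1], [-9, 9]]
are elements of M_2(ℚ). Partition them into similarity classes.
2 classes: {M1, M3}, {M2}

Characteristic polynomials: χ_{M1} = (x - 6)^2, χ_{M2} = (x - 6)^2, χ_{M3} = (x - 6)^2.

{M1, M3}: invariant factors (x - 6)^2.

{M2}: invariant factors x - 6, x - 6.

Matrices are similar if and only if their invariant-factor lists agree; the partition into similarity classes is {M1, M3}, {M2}.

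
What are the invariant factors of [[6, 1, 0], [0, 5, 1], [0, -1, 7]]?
The Jordan structure of A has elementary divisors (x - 6)^3. Arranging the block sizes at each eigenvalue in decreasing order and taking row products gives the invariant factors.

Invariant factors (smallest first, each dividing the next): (x - 6)^3.

Check: the last factor (x - 6)^3 is the minimal polynomial, and the product (x - 6)^3 is the characteristic polynomial.

(x - 6)^3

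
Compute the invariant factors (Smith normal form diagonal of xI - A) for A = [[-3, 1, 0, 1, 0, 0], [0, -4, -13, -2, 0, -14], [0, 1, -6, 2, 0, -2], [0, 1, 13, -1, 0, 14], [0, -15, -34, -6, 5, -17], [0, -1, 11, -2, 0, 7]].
The Jordan structure of A has elementary divisors (x + 3)^2, (x + 3)^2, (x - 5)^2. Arranging the block sizes at each eigenvalue in decreasing order and taking row products gives the invariant factors.

Invariant factors (smallest first, each dividing the next): (x + 3)^2, (x - 5)^2(x + 3)^2.

Check: the last factor (x - 5)^2(x + 3)^2 is the minimal polynomial, and the product (x - 5)^2(x + 3)^4 is the characteristic polynomial.

(x + 3)^2, (x - 5)^2(x + 3)^2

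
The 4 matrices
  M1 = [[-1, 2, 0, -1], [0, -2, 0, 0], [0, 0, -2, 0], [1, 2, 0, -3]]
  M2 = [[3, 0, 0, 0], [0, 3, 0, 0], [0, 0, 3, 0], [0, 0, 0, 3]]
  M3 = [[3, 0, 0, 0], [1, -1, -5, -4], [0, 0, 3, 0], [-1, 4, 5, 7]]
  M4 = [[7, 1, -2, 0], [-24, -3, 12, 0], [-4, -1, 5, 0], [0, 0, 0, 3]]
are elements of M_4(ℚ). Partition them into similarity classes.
3 classes: {M1}, {M2}, {M3, M4}

Characteristic polynomials: χ_{M1} = (x + 2)^4, χ_{M2} = (x - 3)^4, χ_{M3} = (x - 3)^4, χ_{M4} = (x - 3)^4.

{M1}: invariant factors x + 2, x + 2, (x + 2)^2.

{M2}: invariant factors x - 3, x - 3, x - 3, x - 3.

{M3, M4}: invariant factors x - 3, x - 3, (x - 3)^2.

Matrices are similar if and only if their invariant-factor lists agree; the partition into similarity classes is {M1}, {M2}, {M3, M4}.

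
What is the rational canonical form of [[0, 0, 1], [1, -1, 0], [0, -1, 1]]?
The invariant factors of A (the non-unit diagonal entries of the Smith normal form of xI - A over ℚ[x]) are x^3 - x + 1, each dividing the next. The characteristic polynomial is their product, x^3 - x + 1.

The rational canonical form is the block-diagonal matrix of companion matrices C(f_i):
R = [[0, 0, -1], [1, 0, 1], [0, 1, 0]].

Note the characteristic polynomial does not split into linear factors over ℚ, so A has no Jordan form over ℚ; the rational canonical form exists over any field.

R = [[0, 0, -1], [1, 0, 1], [0, 1, 0]]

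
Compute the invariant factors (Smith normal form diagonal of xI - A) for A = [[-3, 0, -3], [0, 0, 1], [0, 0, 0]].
The Jordan structure of A has elementary divisors (x + 3), x^2. Arranging the block sizes at each eigenvalue in decreasing order and taking row products gives the invariant factors.

Invariant factors (smallest first, each dividing the next): x^2(x + 3).

Check: the last factor x^2(x + 3) is the minimal polynomial, and the product x^2(x + 3) is the characteristic polynomial.

x^2(x + 3)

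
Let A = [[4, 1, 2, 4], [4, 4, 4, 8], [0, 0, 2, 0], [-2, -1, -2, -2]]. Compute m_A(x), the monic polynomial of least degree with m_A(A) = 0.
m_A(x) = (x - 2)^2

The characteristic polynomial factors as (x - 2)^4. The minimal polynomial is ∏(x - λ)^{k_λ} where k_λ is the size of the largest Jordan block at λ.

For λ = 2: rank(A - 2I) = 1, and the largest Jordan block has size 2 (the smallest k with rank((A - 2I)^k) = rank((A - 2I)^(k+1))).

So m_A(x) = (x - 2)^2.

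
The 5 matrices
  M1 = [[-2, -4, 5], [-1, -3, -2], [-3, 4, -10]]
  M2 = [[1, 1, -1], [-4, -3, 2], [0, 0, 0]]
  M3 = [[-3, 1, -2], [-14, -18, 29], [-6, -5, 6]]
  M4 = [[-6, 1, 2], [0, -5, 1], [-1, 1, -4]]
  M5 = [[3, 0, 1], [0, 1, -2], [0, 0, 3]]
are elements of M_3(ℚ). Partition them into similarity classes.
3 classes: {M1, M3, M4}, {M2}, {M5}

Characteristic polynomials: χ_{M1} = (x + 5)^3, χ_{M2} = x(x + 1)^2, χ_{M3} = (x + 5)^3, χ_{M4} = (x + 5)^3, χ_{M5} = (x - 3)^2(x - 1).

{M1, M3, M4}: invariant factors (x + 5)^3.

{M2}: invariant factors x(x + 1)^2.

{M5}: invariant factors (x - 3)^2(x - 1).

Matrices are similar if and only if their invariant-factor lists agree; the partition into similarity classes is {M1, M3, M4}, {M2}, {M5}.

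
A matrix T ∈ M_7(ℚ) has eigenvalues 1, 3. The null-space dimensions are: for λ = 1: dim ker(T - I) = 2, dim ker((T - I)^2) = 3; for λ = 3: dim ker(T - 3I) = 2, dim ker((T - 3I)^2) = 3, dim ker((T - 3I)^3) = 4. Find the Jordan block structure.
λ = 1: successive nullity increments [2, 1] count blocks of size ≥ k; block sizes are [2, 1].
λ = 3: successive nullity increments [2, 1, 1] count blocks of size ≥ k; block sizes are [3, 1].

Jordan blocks: (1, 2), (1, 1), (3, 3), (3, 1)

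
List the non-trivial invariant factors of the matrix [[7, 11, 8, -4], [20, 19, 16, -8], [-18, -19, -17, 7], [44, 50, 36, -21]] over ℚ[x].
(x + 3)^2, (x + 3)^2

The Jordan structure of A has elementary divisors (x + 3)^2, (x + 3)^2. Arranging the block sizes at each eigenvalue in decreasing order and taking row products gives the invariant factors.

Invariant factors (smallest first, each dividing the next): (x + 3)^2, (x + 3)^2.

Check: the last factor (x + 3)^2 is the minimal polynomial, and the product (x + 3)^4 is the characteristic polynomial.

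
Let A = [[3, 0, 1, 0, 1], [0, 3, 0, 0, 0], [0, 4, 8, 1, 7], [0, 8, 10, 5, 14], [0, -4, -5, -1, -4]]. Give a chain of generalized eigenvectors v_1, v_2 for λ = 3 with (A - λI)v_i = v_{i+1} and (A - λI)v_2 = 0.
We seek v_1 ∈ ker((A - 3I)^2) \ ker(A - 3I), then set v_{i+1} = (A - 3I) v_i.

One such chain is v_1 = [[0, -2, 0, -1, 1]]^T, v_2 = [[1, 0, -2, -4, 2]]^T. Check: (A - 3I) v_2 = [[0, 0, 0, 0, 0]]^T = 0.

v_1 = [[0, -2, 0, -1, 1]]^T, v_2 = [[1, 0, -2, -4, 2]]^T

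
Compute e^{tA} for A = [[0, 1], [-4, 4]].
A has Jordan form J = [[2, 1], [0, 2]] with A = PJP^{-1}, so e^{tA} = P e^{tJ} P^{-1}.

For a Jordan block J_k(λ), e^{tJ_k(λ)} = e^{λt} · (I + tN + t^2 N^2/2! + ... + t^{k-1} N^{k-1}/(k-1)!) where N is the nilpotent superdiagonal part.

Assembling the blocks and conjugating back gives the entries of e^{tA} as shown above.

e^{tA} = [[(1 - 2*t)*e^{2*t}, t*e^{2*t}], [-4*t*e^{2*t}, (2*t + 1)*e^{2*t}]]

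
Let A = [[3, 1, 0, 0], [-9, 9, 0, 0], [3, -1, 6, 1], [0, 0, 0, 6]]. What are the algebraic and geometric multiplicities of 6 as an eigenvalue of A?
algebraic multiplicity 4, geometric multiplicity 2

The characteristic polynomial is (x - 6)^4, so the factor x - 6 appears with exponent 4: the algebraic multiplicity is 4.

rank(A - 6I) = 2, so the eigenspace has dimension 4 - 2 = 2: the geometric multiplicity is 2.

Since 2 < 4, A is not diagonalizable.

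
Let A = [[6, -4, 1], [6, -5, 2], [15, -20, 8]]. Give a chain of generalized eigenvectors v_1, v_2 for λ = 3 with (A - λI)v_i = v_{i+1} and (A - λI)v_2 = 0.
v_1 = [[0, 0, 1]]^T, v_2 = [[1, 2, 5]]^T

We seek v_1 ∈ ker((A - 3I)^2) \ ker(A - 3I), then set v_{i+1} = (A - 3I) v_i.

One such chain is v_1 = [[0, 0, 1]]^T, v_2 = [[1, 2, 5]]^T. Check: (A - 3I) v_2 = [[0, 0, 0]]^T = 0.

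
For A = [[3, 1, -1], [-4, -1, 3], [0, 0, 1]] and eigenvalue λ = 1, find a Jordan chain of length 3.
v_1 = [[0, 1, 1]]^T, v_2 = [[0, 1, 0]]^T, v_3 = [[1, -2, 0]]^T

We seek v_1 ∈ ker((A - I)^3) \ ker((A - I)^2), then set v_{i+1} = (A - I) v_i.

One such chain is v_1 = [[0, 1, 1]]^T, v_2 = [[0, 1, 0]]^T, v_3 = [[1, -2, 0]]^T. Check: (A - I) v_3 = [[0, 0, 0]]^T = 0.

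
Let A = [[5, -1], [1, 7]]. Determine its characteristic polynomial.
xI - A = [[x - 5, 1], [-1, x - 7]].

Expanding det(xI - A) along the first row:
det(xI - A) = + (x - 5)·det([[x - 7]]) - (1)·det([[-1]]).

Evaluating gives χ_A(x) = x^2 - 12x + 36 = (x - 6)^2.

χ_A(x) = (x - 6)^2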